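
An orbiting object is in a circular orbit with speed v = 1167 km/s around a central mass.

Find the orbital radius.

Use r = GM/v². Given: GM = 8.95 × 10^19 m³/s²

Convert to SI: v = 1167 km/s = 1.167e+06 m/s.
For a circular orbit, v² = GM / r, so r = GM / v².
r = 8.95e+19 / (1.167e+06)² m ≈ 6.572e+07 m = 6.572 × 10^7 m.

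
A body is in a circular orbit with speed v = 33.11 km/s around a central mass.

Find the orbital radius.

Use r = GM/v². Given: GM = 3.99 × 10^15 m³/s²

Convert to SI: v = 33.11 km/s = 33110 m/s.
For a circular orbit, v² = GM / r, so r = GM / v².
r = 3.99e+15 / (33110)² m ≈ 3.64e+06 m = 3.64 Mm.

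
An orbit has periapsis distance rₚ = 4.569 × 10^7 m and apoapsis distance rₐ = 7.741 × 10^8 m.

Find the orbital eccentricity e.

e = (rₐ − rₚ) / (rₐ + rₚ).
e = (7.741e+08 − 4.569e+07) / (7.741e+08 + 4.569e+07) = 7.2841e+08 / 8.1979e+08 ≈ 0.8885.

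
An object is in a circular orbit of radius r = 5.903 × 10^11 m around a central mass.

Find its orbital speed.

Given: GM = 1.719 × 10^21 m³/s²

For a circular orbit, gravity supplies the centripetal force, so v = √(GM / r).
v = √(1.719e+21 / 5.903e+11) m/s ≈ 5.396e+04 m/s = 53.96 km/s.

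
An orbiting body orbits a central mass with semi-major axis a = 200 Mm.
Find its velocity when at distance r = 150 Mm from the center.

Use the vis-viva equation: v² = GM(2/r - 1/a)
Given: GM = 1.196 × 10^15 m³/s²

Convert to SI: a = 200 Mm = 2e+08 m; r = 150 Mm = 1.5e+08 m.
Vis-viva: v = √(GM · (2/r − 1/a)).
2/r − 1/a = 2/1.5e+08 − 1/2e+08 = 8.33333e-09 m⁻¹.
v = √(1.196e+15 · 8.33333e-09) m/s ≈ 3157 m/s = 3.157 km/s.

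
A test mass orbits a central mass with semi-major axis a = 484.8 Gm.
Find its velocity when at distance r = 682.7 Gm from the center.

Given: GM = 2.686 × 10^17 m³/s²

Convert to SI: a = 484.8 Gm = 4.848e+11 m; r = 682.7 Gm = 6.827e+11 m.
Vis-viva: v = √(GM · (2/r − 1/a)).
2/r − 1/a = 2/6.827e+11 − 1/4.848e+11 = 8.66838e-13 m⁻¹.
v = √(2.686e+17 · 8.66838e-13) m/s ≈ 482.5 m/s = 482.5 m/s.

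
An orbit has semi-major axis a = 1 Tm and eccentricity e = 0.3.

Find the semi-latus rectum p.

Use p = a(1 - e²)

Convert to SI: a = 1 Tm = 1e+12 m.
p = a (1 − e²).
p = 1e+12 · (1 − (0.3)²) = 1e+12 · 0.91 ≈ 9.1e+11 m = 910 Gm.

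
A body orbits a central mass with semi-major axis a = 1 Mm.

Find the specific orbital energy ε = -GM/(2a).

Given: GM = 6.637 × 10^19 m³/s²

Convert to SI: a = 1 Mm = 1e+06 m.
ε = −GM / (2a).
ε = −6.637e+19 / (2 · 1e+06) J/kg ≈ -3.318e+13 J/kg = -3.318e+04 GJ/kg.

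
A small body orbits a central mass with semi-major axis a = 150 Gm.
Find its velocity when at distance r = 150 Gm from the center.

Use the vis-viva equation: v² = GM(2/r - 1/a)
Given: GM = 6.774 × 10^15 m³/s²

Convert to SI: a = 150 Gm = 1.5e+11 m; r = 150 Gm = 1.5e+11 m.
Vis-viva: v = √(GM · (2/r − 1/a)).
2/r − 1/a = 2/1.5e+11 − 1/1.5e+11 = 6.66667e-12 m⁻¹.
v = √(6.774e+15 · 6.66667e-12) m/s ≈ 212.5 m/s = 212.5 m/s.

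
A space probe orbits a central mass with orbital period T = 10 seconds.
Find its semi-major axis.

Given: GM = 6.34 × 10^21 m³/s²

Invert Kepler's third law: a = (GM · T² / (4π²))^(1/3).
Substituting T = 10 s and GM = 6.34e+21 m³/s²:
a = (6.34e+21 · (10)² / (4π²))^(1/3) m
a ≈ 2.523e+07 m = 2.523 × 10^7 m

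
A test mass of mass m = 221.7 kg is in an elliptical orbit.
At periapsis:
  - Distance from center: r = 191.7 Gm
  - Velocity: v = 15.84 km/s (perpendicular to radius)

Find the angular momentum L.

Convert to SI: r = 191.7 Gm = 1.917e+11 m; v = 15.84 km/s = 15840 m/s.
Since v is perpendicular to r, L = m · v · r.
L = 221.7 · 15840 · 1.917e+11 kg·m²/s ≈ 6.732e+17 kg·m²/s.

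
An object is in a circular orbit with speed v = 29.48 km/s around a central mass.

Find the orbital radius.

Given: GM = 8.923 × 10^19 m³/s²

Convert to SI: v = 29.48 km/s = 29480 m/s.
For a circular orbit, v² = GM / r, so r = GM / v².
r = 8.923e+19 / (29480)² m ≈ 1.027e+11 m = 102.7 Gm.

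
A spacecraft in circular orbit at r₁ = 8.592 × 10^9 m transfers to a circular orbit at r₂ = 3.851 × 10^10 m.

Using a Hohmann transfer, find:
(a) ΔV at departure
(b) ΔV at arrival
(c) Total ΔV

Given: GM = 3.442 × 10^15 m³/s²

Transfer semi-major axis: a_t = (r₁ + r₂)/2 = (8.592e+09 + 3.851e+10)/2 = 2.3551e+10 m.
Circular speeds: v₁ = √(GM/r₁) = 632.934 m/s, v₂ = √(GM/r₂) = 298.964 m/s.
Transfer speeds (vis-viva v² = GM(2/r − 1/a_t)): v₁ᵗ = 809.357 m/s, v₂ᵗ = 180.576 m/s.
(a) ΔV₁ = |v₁ᵗ − v₁| ≈ 176.4 m/s = 176.4 m/s.
(b) ΔV₂ = |v₂ − v₂ᵗ| ≈ 118.4 m/s = 118.4 m/s.
(c) ΔV_total = ΔV₁ + ΔV₂ ≈ 294.8 m/s = 294.8 m/s.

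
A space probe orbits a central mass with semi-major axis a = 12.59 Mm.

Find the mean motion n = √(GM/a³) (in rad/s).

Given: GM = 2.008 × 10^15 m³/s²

Convert to SI: a = 12.59 Mm = 1.259e+07 m.
n = √(GM / a³).
n = √(2.008e+15 / (1.259e+07)³) rad/s ≈ 0.001003 rad/s.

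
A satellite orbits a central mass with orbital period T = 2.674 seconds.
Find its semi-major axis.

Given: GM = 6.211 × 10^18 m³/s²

Invert Kepler's third law: a = (GM · T² / (4π²))^(1/3).
Substituting T = 2.674 s and GM = 6.211e+18 m³/s²:
a = (6.211e+18 · (2.674)² / (4π²))^(1/3) m
a ≈ 1.04e+06 m = 1.04 × 10^6 m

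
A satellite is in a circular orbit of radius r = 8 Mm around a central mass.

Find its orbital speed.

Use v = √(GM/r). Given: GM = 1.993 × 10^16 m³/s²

Convert to SI: r = 8 Mm = 8e+06 m.
For a circular orbit, gravity supplies the centripetal force, so v = √(GM / r).
v = √(1.993e+16 / 8e+06) m/s ≈ 4.991e+04 m/s = 49.91 km/s.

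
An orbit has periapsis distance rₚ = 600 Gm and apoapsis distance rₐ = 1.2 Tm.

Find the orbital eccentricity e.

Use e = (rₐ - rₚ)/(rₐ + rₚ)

Convert to SI: rₚ = 600 Gm = 6e+11 m; rₐ = 1.2 Tm = 1.2e+12 m.
e = (rₐ − rₚ) / (rₐ + rₚ).
e = (1.2e+12 − 6e+11) / (1.2e+12 + 6e+11) = 6e+11 / 1.8e+12 ≈ 0.3333.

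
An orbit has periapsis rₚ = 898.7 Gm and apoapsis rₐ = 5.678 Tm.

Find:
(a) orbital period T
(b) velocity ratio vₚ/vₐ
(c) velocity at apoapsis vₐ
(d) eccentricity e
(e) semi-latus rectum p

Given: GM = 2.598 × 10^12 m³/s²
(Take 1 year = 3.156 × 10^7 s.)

Convert to SI: rₚ = 898.7 Gm = 8.987e+11 m; rₐ = 5.678 Tm = 5.678e+12 m.
(a) With a = (rₚ + rₐ)/2 = 3.28835e+12 m, T = 2π √(a³/GM) = 2π √((3.28835e+12)³/2.598e+12) s ≈ 2.324e+13 s
(b) Conservation of angular momentum (rₚvₚ = rₐvₐ) gives vₚ/vₐ = rₐ/rₚ = 5.678e+12/8.987e+11 ≈ 6.318
(c) With a = (rₚ + rₐ)/2 = 3.28835e+12 m, vₐ = √(GM (2/rₐ − 1/a)) = √(2.598e+12 · (2/5.678e+12 − 1/3.28835e+12)) m/s ≈ 0.3536 m/s
(d) e = (rₐ − rₚ)/(rₐ + rₚ) = (5.678e+12 − 8.987e+11)/(5.678e+12 + 8.987e+11) ≈ 0.7267
(e) From a = (rₚ + rₐ)/2 = 3.28835e+12 m and e = (rₐ − rₚ)/(rₐ + rₚ) = 0.726702, p = a(1 − e²) = 3.28835e+12 · (1 − (0.726702)²) ≈ 1.552e+12 m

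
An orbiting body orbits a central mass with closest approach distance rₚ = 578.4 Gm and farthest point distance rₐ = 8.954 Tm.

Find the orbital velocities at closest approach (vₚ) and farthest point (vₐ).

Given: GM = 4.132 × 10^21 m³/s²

Convert to SI: rₚ = 578.4 Gm = 5.784e+11 m; rₐ = 8.954 Tm = 8.954e+12 m.
Use the vis-viva equation v² = GM(2/r − 1/a) with a = (rₚ + rₐ)/2 = (5.784e+11 + 8.954e+12)/2 = 4.7662e+12 m.
vₚ = √(GM · (2/rₚ − 1/a)) = √(4.132e+21 · (2/5.784e+11 − 1/4.7662e+12)) m/s ≈ 1.158e+05 m/s = 115.8 km/s.
vₐ = √(GM · (2/rₐ − 1/a)) = √(4.132e+21 · (2/8.954e+12 − 1/4.7662e+12)) m/s ≈ 7483 m/s = 7.483 km/s.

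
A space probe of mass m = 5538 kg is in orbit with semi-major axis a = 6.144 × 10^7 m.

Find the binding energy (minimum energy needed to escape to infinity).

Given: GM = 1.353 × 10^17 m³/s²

Total orbital energy is E = −GMm/(2a); binding energy is E_bind = −E = GMm/(2a).
E_bind = 1.353e+17 · 5538 / (2 · 6.144e+07) J ≈ 6.098e+12 J = 6.098 TJ.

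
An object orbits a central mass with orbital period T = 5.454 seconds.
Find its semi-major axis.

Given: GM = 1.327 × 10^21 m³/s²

Invert Kepler's third law: a = (GM · T² / (4π²))^(1/3).
Substituting T = 5.454 s and GM = 1.327e+21 m³/s²:
a = (1.327e+21 · (5.454)² / (4π²))^(1/3) m
a ≈ 1e+07 m = 10 Mm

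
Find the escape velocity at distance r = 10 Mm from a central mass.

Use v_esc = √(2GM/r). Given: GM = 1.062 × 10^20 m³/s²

Convert to SI: r = 10 Mm = 1e+07 m.
Escape velocity comes from setting total energy to zero: ½v² − GM/r = 0 ⇒ v_esc = √(2GM / r).
v_esc = √(2 · 1.062e+20 / 1e+07) m/s ≈ 4.609e+06 m/s = 4609 km/s.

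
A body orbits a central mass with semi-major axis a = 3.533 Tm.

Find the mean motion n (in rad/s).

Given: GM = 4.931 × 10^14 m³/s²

Convert to SI: a = 3.533 Tm = 3.533e+12 m.
n = √(GM / a³).
n = √(4.931e+14 / (3.533e+12)³) rad/s ≈ 3.344e-12 rad/s.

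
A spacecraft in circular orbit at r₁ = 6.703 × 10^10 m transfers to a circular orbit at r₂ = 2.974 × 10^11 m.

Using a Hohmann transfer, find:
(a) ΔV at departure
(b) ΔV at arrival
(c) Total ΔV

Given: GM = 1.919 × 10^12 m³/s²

Transfer semi-major axis: a_t = (r₁ + r₂)/2 = (6.703e+10 + 2.974e+11)/2 = 1.82215e+11 m.
Circular speeds: v₁ = √(GM/r₁) = 5.3506 m/s, v₂ = √(GM/r₂) = 2.54019 m/s.
Transfer speeds (vis-viva v² = GM(2/r − 1/a_t)): v₁ᵗ = 6.83567 m/s, v₂ᵗ = 1.54067 m/s.
(a) ΔV₁ = |v₁ᵗ − v₁| ≈ 1.485 m/s = 1.485 m/s.
(b) ΔV₂ = |v₂ − v₂ᵗ| ≈ 0.9995 m/s = 0.9995 m/s.
(c) ΔV_total = ΔV₁ + ΔV₂ ≈ 2.485 m/s = 2.485 m/s.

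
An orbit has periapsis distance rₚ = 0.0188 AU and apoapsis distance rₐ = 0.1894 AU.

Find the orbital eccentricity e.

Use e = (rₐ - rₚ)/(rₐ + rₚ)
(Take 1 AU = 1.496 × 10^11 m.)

Convert to SI: rₚ = 0.0188 AU = 2.81248e+09 m; rₐ = 0.1894 AU = 2.83342e+10 m.
e = (rₐ − rₚ) / (rₐ + rₚ).
e = (2.83342e+10 − 2.81248e+09) / (2.83342e+10 + 2.81248e+09) = 2.55218e+10 / 3.11467e+10 ≈ 0.8194.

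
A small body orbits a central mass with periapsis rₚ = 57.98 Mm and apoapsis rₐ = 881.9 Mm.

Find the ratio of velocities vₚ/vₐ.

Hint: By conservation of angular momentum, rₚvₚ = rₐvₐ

Convert to SI: rₚ = 57.98 Mm = 5.798e+07 m; rₐ = 881.9 Mm = 8.819e+08 m.
Conservation of angular momentum gives rₚvₚ = rₐvₐ, so vₚ/vₐ = rₐ/rₚ.
vₚ/vₐ = 8.819e+08 / 5.798e+07 ≈ 15.21.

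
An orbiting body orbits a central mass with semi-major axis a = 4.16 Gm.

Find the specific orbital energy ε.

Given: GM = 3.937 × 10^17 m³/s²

Convert to SI: a = 4.16 Gm = 4.16e+09 m.
ε = −GM / (2a).
ε = −3.937e+17 / (2 · 4.16e+09) J/kg ≈ -4.732e+07 J/kg = -47.32 MJ/kg.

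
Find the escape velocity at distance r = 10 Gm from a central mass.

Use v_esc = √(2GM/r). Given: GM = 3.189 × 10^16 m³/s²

Convert to SI: r = 10 Gm = 1e+10 m.
Escape velocity comes from setting total energy to zero: ½v² − GM/r = 0 ⇒ v_esc = √(2GM / r).
v_esc = √(2 · 3.189e+16 / 1e+10) m/s ≈ 2525 m/s = 2.525 km/s.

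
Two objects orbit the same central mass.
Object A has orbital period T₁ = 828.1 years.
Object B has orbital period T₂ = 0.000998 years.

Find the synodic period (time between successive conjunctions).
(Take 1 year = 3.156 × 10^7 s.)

Convert to SI: T₁ = 828.1 years = 2.61348e+10 s; T₂ = 0.000998 years = 31496.9 s.
T_syn = |T₁ · T₂ / (T₁ − T₂)|.
T_syn = |2.61348e+10 · 31496.9 / (2.61348e+10 − 31496.9)| s ≈ 3.15e+04 s = 0.000998 years.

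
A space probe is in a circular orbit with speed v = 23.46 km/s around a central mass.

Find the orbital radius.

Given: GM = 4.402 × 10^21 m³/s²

Convert to SI: v = 23.46 km/s = 23460 m/s.
For a circular orbit, v² = GM / r, so r = GM / v².
r = 4.402e+21 / (23460)² m ≈ 7.998e+12 m = 7.998 Tm.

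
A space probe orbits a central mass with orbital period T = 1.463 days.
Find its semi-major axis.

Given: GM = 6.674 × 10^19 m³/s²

Convert to SI: T = 1.463 days = 126403 s.
Invert Kepler's third law: a = (GM · T² / (4π²))^(1/3).
Substituting T = 126403 s and GM = 6.674e+19 m³/s²:
a = (6.674e+19 · (126403)² / (4π²))^(1/3) m
a ≈ 3e+09 m = 3 Gm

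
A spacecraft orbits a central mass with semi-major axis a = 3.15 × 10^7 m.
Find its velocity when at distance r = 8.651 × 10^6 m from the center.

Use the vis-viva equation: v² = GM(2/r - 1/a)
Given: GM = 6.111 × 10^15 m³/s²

Vis-viva: v = √(GM · (2/r − 1/a)).
2/r − 1/a = 2/8.651e+06 − 1/3.15e+07 = 1.99441e-07 m⁻¹.
v = √(6.111e+15 · 1.99441e-07) m/s ≈ 3.491e+04 m/s = 34.91 km/s.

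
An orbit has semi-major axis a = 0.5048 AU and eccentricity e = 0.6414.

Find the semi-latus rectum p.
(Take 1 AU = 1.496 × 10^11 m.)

Convert to SI: a = 0.5048 AU = 7.55181e+10 m.
p = a (1 − e²).
p = 7.55181e+10 · (1 − (0.6414)²) = 7.55181e+10 · 0.588606 ≈ 4.445e+10 m = 0.2971 AU.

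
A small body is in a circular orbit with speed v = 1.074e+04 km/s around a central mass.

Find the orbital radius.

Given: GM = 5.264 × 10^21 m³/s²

Convert to SI: v = 1.074e+04 km/s = 1.074e+07 m/s.
For a circular orbit, v² = GM / r, so r = GM / v².
r = 5.264e+21 / (1.074e+07)² m ≈ 4.564e+07 m = 45.64 Mm.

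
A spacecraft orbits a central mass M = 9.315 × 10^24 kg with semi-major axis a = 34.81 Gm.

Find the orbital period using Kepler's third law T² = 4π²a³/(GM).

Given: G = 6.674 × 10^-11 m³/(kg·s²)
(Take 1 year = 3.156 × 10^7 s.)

Convert to SI: a = 34.81 Gm = 3.481e+10 m.
GM = G · M = 6.674e-11 · 9.315e+24 = 6.21683e+14 m³/s².
Kepler's third law: T = 2π √(a³ / GM).
Substituting a = 3.481e+10 m and GM = 6.21683e+14 m³/s²:
T = 2π √((3.481e+10)³ / 6.21683e+14) s
T ≈ 1.637e+09 s = 51.86 years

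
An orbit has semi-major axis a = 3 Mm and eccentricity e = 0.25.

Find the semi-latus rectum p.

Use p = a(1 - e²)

Convert to SI: a = 3 Mm = 3e+06 m.
p = a (1 − e²).
p = 3e+06 · (1 − (0.25)²) = 3e+06 · 0.9375 ≈ 2.812e+06 m = 2.812 Mm.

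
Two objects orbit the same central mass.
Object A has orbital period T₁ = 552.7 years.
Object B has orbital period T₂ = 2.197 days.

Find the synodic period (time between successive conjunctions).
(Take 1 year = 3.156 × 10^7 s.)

Convert to SI: T₁ = 552.7 years = 1.74432e+10 s; T₂ = 2.197 days = 189821 s.
T_syn = |T₁ · T₂ / (T₁ − T₂)|.
T_syn = |1.74432e+10 · 189821 / (1.74432e+10 − 189821)| s ≈ 1.898e+05 s = 2.197 days.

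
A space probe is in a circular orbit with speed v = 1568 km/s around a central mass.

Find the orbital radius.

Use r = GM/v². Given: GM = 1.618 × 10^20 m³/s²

Convert to SI: v = 1568 km/s = 1.568e+06 m/s.
For a circular orbit, v² = GM / r, so r = GM / v².
r = 1.618e+20 / (1.568e+06)² m ≈ 6.581e+07 m = 65.81 Mm.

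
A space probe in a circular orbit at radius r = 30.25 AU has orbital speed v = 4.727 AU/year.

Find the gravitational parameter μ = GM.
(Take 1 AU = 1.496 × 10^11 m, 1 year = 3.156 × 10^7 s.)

Convert to SI: r = 30.25 AU = 4.5254e+12 m; v = 4.727 AU/year = 22406.8 m/s.
For a circular orbit v² = GM/r, so GM = v² · r.
GM = (22406.8)² · 4.5254e+12 m³/s² ≈ 2.272e+21 m³/s² = 2.272 × 10^21 m³/s².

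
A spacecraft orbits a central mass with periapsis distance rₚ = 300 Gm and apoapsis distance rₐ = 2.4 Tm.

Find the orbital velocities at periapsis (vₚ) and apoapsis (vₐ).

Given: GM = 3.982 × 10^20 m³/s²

Convert to SI: rₚ = 300 Gm = 3e+11 m; rₐ = 2.4 Tm = 2.4e+12 m.
Use the vis-viva equation v² = GM(2/r − 1/a) with a = (rₚ + rₐ)/2 = (3e+11 + 2.4e+12)/2 = 1.35e+12 m.
vₚ = √(GM · (2/rₚ − 1/a)) = √(3.982e+20 · (2/3e+11 − 1/1.35e+12)) m/s ≈ 4.858e+04 m/s = 48.58 km/s.
vₐ = √(GM · (2/rₐ − 1/a)) = √(3.982e+20 · (2/2.4e+12 − 1/1.35e+12)) m/s ≈ 6072 m/s = 6.072 km/s.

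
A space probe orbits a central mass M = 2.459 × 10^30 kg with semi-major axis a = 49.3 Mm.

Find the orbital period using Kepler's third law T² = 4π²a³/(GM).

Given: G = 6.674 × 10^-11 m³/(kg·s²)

Convert to SI: a = 49.3 Mm = 4.93e+07 m.
GM = G · M = 6.674e-11 · 2.459e+30 = 1.64114e+20 m³/s².
Kepler's third law: T = 2π √(a³ / GM).
Substituting a = 4.93e+07 m and GM = 1.64114e+20 m³/s²:
T = 2π √((4.93e+07)³ / 1.64114e+20) s
T ≈ 169.8 s = 2.83 minutes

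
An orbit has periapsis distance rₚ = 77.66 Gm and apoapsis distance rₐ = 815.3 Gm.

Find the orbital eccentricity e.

Convert to SI: rₚ = 77.66 Gm = 7.766e+10 m; rₐ = 815.3 Gm = 8.153e+11 m.
e = (rₐ − rₚ) / (rₐ + rₚ).
e = (8.153e+11 − 7.766e+10) / (8.153e+11 + 7.766e+10) = 7.3764e+11 / 8.9296e+11 ≈ 0.8261.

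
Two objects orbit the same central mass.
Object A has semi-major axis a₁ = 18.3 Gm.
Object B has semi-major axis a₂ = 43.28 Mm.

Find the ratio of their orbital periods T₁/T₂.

Convert to SI: a₁ = 18.3 Gm = 1.83e+10 m; a₂ = 43.28 Mm = 4.328e+07 m.
From Kepler's third law, (T₁/T₂)² = (a₁/a₂)³, so T₁/T₂ = (a₁/a₂)^(3/2).
a₁/a₂ = 1.83e+10 / 4.328e+07 = 422.828.
T₁/T₂ = (422.828)^(3/2) ≈ 8695.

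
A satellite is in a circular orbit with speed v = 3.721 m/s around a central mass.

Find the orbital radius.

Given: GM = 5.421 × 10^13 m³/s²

For a circular orbit, v² = GM / r, so r = GM / v².
r = 5.421e+13 / (3.721)² m ≈ 3.915e+12 m = 3.915 × 10^12 m.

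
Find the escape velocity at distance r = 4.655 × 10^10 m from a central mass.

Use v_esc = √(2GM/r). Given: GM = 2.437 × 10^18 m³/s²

Escape velocity comes from setting total energy to zero: ½v² − GM/r = 0 ⇒ v_esc = √(2GM / r).
v_esc = √(2 · 2.437e+18 / 4.655e+10) m/s ≈ 1.023e+04 m/s = 10.23 km/s.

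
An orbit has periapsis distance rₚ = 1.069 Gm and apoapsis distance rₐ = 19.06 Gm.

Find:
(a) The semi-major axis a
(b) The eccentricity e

Convert to SI: rₚ = 1.069 Gm = 1.069e+09 m; rₐ = 19.06 Gm = 1.906e+10 m.
(a) a = (rₚ + rₐ) / 2 = (1.069e+09 + 1.906e+10) / 2 ≈ 1.006e+10 m = 10.06 Gm.
(b) e = (rₐ − rₚ) / (rₐ + rₚ) = (1.906e+10 − 1.069e+09) / (1.906e+10 + 1.069e+09) ≈ 0.8938.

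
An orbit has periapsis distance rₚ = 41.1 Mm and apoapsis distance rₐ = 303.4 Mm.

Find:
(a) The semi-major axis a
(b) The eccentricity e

Convert to SI: rₚ = 41.1 Mm = 4.11e+07 m; rₐ = 303.4 Mm = 3.034e+08 m.
(a) a = (rₚ + rₐ) / 2 = (4.11e+07 + 3.034e+08) / 2 ≈ 1.722e+08 m = 172.2 Mm.
(b) e = (rₐ − rₚ) / (rₐ + rₚ) = (3.034e+08 − 4.11e+07) / (3.034e+08 + 4.11e+07) ≈ 0.7614.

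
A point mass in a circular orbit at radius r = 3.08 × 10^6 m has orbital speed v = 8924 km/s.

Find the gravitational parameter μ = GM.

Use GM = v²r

Convert to SI: v = 8924 km/s = 8.924e+06 m/s.
For a circular orbit v² = GM/r, so GM = v² · r.
GM = (8.924e+06)² · 3.08e+06 m³/s² ≈ 2.453e+20 m³/s² = 2.453 × 10^20 m³/s².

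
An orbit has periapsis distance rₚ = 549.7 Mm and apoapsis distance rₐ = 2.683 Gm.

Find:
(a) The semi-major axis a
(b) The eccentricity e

Convert to SI: rₚ = 549.7 Mm = 5.497e+08 m; rₐ = 2.683 Gm = 2.683e+09 m.
(a) a = (rₚ + rₐ) / 2 = (5.497e+08 + 2.683e+09) / 2 ≈ 1.616e+09 m = 1.616 Gm.
(b) e = (rₐ − rₚ) / (rₐ + rₚ) = (2.683e+09 − 5.497e+08) / (2.683e+09 + 5.497e+08) ≈ 0.6599.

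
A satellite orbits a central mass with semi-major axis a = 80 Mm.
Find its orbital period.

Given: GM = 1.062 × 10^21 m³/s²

Convert to SI: a = 80 Mm = 8e+07 m.
Kepler's third law: T = 2π √(a³ / GM).
Substituting a = 8e+07 m and GM = 1.062e+21 m³/s²:
T = 2π √((8e+07)³ / 1.062e+21) s
T ≈ 138 s = 2.299 minutes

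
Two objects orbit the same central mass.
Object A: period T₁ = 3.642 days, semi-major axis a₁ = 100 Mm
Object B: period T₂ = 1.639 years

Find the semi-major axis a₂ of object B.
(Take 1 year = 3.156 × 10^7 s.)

Convert to SI: T₁ = 3.642 days = 314669 s; a₁ = 100 Mm = 1e+08 m; T₂ = 1.639 years = 5.17268e+07 s.
Kepler's third law: (T₁/T₂)² = (a₁/a₂)³ ⇒ a₂ = a₁ · (T₂/T₁)^(2/3).
T₂/T₁ = 5.17268e+07 / 314669 = 164.385.
a₂ = 1e+08 · (164.385)^(2/3) m ≈ 3.001e+09 m = 3.001 Gm.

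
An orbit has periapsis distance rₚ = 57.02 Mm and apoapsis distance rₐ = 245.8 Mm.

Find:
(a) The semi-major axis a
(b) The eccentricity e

Convert to SI: rₚ = 57.02 Mm = 5.702e+07 m; rₐ = 245.8 Mm = 2.458e+08 m.
(a) a = (rₚ + rₐ) / 2 = (5.702e+07 + 2.458e+08) / 2 ≈ 1.514e+08 m = 151.4 Mm.
(b) e = (rₐ − rₚ) / (rₐ + rₚ) = (2.458e+08 − 5.702e+07) / (2.458e+08 + 5.702e+07) ≈ 0.6234.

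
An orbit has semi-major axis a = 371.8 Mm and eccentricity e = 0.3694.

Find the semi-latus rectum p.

Convert to SI: a = 371.8 Mm = 3.718e+08 m.
p = a (1 − e²).
p = 3.718e+08 · (1 − (0.3694)²) = 3.718e+08 · 0.863544 ≈ 3.211e+08 m = 321.1 Mm.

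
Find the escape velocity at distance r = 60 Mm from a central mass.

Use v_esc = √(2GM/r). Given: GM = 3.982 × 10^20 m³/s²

Convert to SI: r = 60 Mm = 6e+07 m.
Escape velocity comes from setting total energy to zero: ½v² − GM/r = 0 ⇒ v_esc = √(2GM / r).
v_esc = √(2 · 3.982e+20 / 6e+07) m/s ≈ 3.643e+06 m/s = 3643 km/s.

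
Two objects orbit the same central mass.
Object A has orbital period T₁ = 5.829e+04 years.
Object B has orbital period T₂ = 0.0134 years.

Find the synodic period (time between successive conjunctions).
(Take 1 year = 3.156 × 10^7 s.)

Convert to SI: T₁ = 5.829e+04 years = 1.83963e+12 s; T₂ = 0.0134 years = 422904 s.
T_syn = |T₁ · T₂ / (T₁ − T₂)|.
T_syn = |1.83963e+12 · 422904 / (1.83963e+12 − 422904)| s ≈ 4.229e+05 s = 0.0134 years.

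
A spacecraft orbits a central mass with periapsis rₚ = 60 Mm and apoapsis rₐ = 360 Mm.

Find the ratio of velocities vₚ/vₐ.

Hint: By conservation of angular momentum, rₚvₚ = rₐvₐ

Convert to SI: rₚ = 60 Mm = 6e+07 m; rₐ = 360 Mm = 3.6e+08 m.
Conservation of angular momentum gives rₚvₚ = rₐvₐ, so vₚ/vₐ = rₐ/rₚ.
vₚ/vₐ = 3.6e+08 / 6e+07 ≈ 6.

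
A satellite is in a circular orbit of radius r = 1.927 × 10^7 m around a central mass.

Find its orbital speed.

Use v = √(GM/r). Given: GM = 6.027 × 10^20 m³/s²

For a circular orbit, gravity supplies the centripetal force, so v = √(GM / r).
v = √(6.027e+20 / 1.927e+07) m/s ≈ 5.593e+06 m/s = 5593 km/s.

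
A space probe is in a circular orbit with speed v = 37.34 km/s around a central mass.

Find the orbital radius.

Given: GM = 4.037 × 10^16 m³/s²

Convert to SI: v = 37.34 km/s = 37340 m/s.
For a circular orbit, v² = GM / r, so r = GM / v².
r = 4.037e+16 / (37340)² m ≈ 2.895e+07 m = 28.95 Mm.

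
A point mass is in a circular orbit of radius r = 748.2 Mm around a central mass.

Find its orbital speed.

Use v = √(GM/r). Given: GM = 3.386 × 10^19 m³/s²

Convert to SI: r = 748.2 Mm = 7.482e+08 m.
For a circular orbit, gravity supplies the centripetal force, so v = √(GM / r).
v = √(3.386e+19 / 7.482e+08) m/s ≈ 2.127e+05 m/s = 212.7 km/s.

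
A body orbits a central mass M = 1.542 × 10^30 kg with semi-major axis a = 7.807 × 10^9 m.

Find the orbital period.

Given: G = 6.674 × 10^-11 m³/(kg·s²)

GM = G · M = 6.674e-11 · 1.542e+30 = 1.02913e+20 m³/s².
Kepler's third law: T = 2π √(a³ / GM).
Substituting a = 7.807e+09 m and GM = 1.02913e+20 m³/s²:
T = 2π √((7.807e+09)³ / 1.02913e+20) s
T ≈ 4.272e+05 s = 4.945 days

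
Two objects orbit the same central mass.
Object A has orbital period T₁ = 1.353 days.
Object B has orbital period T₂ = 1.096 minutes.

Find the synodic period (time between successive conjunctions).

Convert to SI: T₁ = 1.353 days = 116899 s; T₂ = 1.096 minutes = 65.76 s.
T_syn = |T₁ · T₂ / (T₁ − T₂)|.
T_syn = |116899 · 65.76 / (116899 − 65.76)| s ≈ 65.8 s = 1.097 minutes.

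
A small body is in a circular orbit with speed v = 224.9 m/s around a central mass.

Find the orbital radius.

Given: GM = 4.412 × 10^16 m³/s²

For a circular orbit, v² = GM / r, so r = GM / v².
r = 4.412e+16 / (224.9)² m ≈ 8.723e+11 m = 8.723 × 10^11 m.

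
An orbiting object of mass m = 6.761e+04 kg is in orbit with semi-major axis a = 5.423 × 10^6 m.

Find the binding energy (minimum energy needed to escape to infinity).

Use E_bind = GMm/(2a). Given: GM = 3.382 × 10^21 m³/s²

Total orbital energy is E = −GMm/(2a); binding energy is E_bind = −E = GMm/(2a).
E_bind = 3.382e+21 · 6.761e+04 / (2 · 5.423e+06) J ≈ 2.108e+19 J = 21.08 EJ.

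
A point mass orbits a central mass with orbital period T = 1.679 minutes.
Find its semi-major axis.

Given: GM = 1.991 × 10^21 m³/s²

Convert to SI: T = 1.679 minutes = 100.74 s.
Invert Kepler's third law: a = (GM · T² / (4π²))^(1/3).
Substituting T = 100.74 s and GM = 1.991e+21 m³/s²:
a = (1.991e+21 · (100.74)² / (4π²))^(1/3) m
a ≈ 7.999e+07 m = 79.99 Mm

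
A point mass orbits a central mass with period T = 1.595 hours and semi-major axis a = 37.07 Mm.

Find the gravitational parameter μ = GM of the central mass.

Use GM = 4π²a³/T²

Convert to SI: T = 1.595 hours = 5742 s; a = 37.07 Mm = 3.707e+07 m.
GM = 4π² · a³ / T².
GM = 4π² · (3.707e+07)³ / (5742)² m³/s² ≈ 6.1e+16 m³/s² = 6.1 × 10^16 m³/s².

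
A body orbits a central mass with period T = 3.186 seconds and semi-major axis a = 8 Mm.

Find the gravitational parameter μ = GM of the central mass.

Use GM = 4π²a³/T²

Convert to SI: a = 8 Mm = 8e+06 m.
GM = 4π² · a³ / T².
GM = 4π² · (8e+06)³ / (3.186)² m³/s² ≈ 1.991e+21 m³/s² = 1.991 × 10^21 m³/s².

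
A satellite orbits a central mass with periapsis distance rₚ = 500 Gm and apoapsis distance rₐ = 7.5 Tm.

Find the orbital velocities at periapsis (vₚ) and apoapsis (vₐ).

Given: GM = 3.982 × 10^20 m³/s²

Convert to SI: rₚ = 500 Gm = 5e+11 m; rₐ = 7.5 Tm = 7.5e+12 m.
Use the vis-viva equation v² = GM(2/r − 1/a) with a = (rₚ + rₐ)/2 = (5e+11 + 7.5e+12)/2 = 4e+12 m.
vₚ = √(GM · (2/rₚ − 1/a)) = √(3.982e+20 · (2/5e+11 − 1/4e+12)) m/s ≈ 3.864e+04 m/s = 38.64 km/s.
vₐ = √(GM · (2/rₐ − 1/a)) = √(3.982e+20 · (2/7.5e+12 − 1/4e+12)) m/s ≈ 2576 m/s = 2.576 km/s.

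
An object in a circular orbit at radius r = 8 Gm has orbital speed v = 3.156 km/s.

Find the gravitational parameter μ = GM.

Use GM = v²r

Convert to SI: r = 8 Gm = 8e+09 m; v = 3.156 km/s = 3156 m/s.
For a circular orbit v² = GM/r, so GM = v² · r.
GM = (3156)² · 8e+09 m³/s² ≈ 7.968e+16 m³/s² = 7.968 × 10^16 m³/s².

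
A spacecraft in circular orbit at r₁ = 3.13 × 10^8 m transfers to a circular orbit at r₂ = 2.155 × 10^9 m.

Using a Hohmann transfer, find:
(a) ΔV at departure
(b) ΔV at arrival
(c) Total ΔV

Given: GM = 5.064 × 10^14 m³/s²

Transfer semi-major axis: a_t = (r₁ + r₂)/2 = (3.13e+08 + 2.155e+09)/2 = 1.234e+09 m.
Circular speeds: v₁ = √(GM/r₁) = 1271.96 m/s, v₂ = √(GM/r₂) = 484.756 m/s.
Transfer speeds (vis-viva v² = GM(2/r − 1/a_t)): v₁ᵗ = 1680.9 m/s, v₂ᵗ = 244.139 m/s.
(a) ΔV₁ = |v₁ᵗ − v₁| ≈ 408.9 m/s = 408.9 m/s.
(b) ΔV₂ = |v₂ − v₂ᵗ| ≈ 240.6 m/s = 240.6 m/s.
(c) ΔV_total = ΔV₁ + ΔV₂ ≈ 649.5 m/s = 649.5 m/s.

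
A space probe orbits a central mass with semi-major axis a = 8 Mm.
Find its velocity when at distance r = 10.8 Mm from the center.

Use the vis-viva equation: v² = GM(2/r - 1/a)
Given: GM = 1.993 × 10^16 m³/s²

Convert to SI: a = 8 Mm = 8e+06 m; r = 10.8 Mm = 1.08e+07 m.
Vis-viva: v = √(GM · (2/r − 1/a)).
2/r − 1/a = 2/1.08e+07 − 1/8e+06 = 6.01852e-08 m⁻¹.
v = √(1.993e+16 · 6.01852e-08) m/s ≈ 3.463e+04 m/s = 34.63 km/s.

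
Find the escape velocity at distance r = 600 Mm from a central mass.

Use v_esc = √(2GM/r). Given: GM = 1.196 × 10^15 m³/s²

Convert to SI: r = 600 Mm = 6e+08 m.
Escape velocity comes from setting total energy to zero: ½v² − GM/r = 0 ⇒ v_esc = √(2GM / r).
v_esc = √(2 · 1.196e+15 / 6e+08) m/s ≈ 1997 m/s = 1.997 km/s.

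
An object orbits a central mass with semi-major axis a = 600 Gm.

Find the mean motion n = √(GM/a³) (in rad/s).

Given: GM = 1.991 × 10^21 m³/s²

Convert to SI: a = 600 Gm = 6e+11 m.
n = √(GM / a³).
n = √(1.991e+21 / (6e+11)³) rad/s ≈ 9.601e-08 rad/s.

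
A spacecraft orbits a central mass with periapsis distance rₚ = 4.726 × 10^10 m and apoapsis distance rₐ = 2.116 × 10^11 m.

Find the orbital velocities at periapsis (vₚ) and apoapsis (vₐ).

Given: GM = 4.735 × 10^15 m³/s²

Use the vis-viva equation v² = GM(2/r − 1/a) with a = (rₚ + rₐ)/2 = (4.726e+10 + 2.116e+11)/2 = 1.2943e+11 m.
vₚ = √(GM · (2/rₚ − 1/a)) = √(4.735e+15 · (2/4.726e+10 − 1/1.2943e+11)) m/s ≈ 404.7 m/s = 404.7 m/s.
vₐ = √(GM · (2/rₐ − 1/a)) = √(4.735e+15 · (2/2.116e+11 − 1/1.2943e+11)) m/s ≈ 90.39 m/s = 90.39 m/s.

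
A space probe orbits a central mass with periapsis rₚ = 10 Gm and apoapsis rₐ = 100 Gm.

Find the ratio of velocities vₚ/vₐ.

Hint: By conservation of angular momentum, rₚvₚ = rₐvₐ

Convert to SI: rₚ = 10 Gm = 1e+10 m; rₐ = 100 Gm = 1e+11 m.
Conservation of angular momentum gives rₚvₚ = rₐvₐ, so vₚ/vₐ = rₐ/rₚ.
vₚ/vₐ = 1e+11 / 1e+10 ≈ 10.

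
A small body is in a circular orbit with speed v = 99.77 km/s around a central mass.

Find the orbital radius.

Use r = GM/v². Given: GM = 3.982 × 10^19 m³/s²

Convert to SI: v = 99.77 km/s = 99770 m/s.
For a circular orbit, v² = GM / r, so r = GM / v².
r = 3.982e+19 / (99770)² m ≈ 4e+09 m = 4 Gm.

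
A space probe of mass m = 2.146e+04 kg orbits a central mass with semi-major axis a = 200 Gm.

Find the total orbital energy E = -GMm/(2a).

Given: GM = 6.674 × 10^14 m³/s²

Convert to SI: a = 200 Gm = 2e+11 m.
E = −GMm / (2a).
E = −6.674e+14 · 2.146e+04 / (2 · 2e+11) J ≈ -3.581e+07 J = -35.81 MJ.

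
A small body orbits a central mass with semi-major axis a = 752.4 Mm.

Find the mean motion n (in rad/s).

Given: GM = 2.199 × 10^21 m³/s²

Convert to SI: a = 752.4 Mm = 7.524e+08 m.
n = √(GM / a³).
n = √(2.199e+21 / (7.524e+08)³) rad/s ≈ 0.002272 rad/s.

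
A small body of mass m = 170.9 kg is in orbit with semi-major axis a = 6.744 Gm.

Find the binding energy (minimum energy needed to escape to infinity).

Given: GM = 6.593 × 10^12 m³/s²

Convert to SI: a = 6.744 Gm = 6.744e+09 m.
Total orbital energy is E = −GMm/(2a); binding energy is E_bind = −E = GMm/(2a).
E_bind = 6.593e+12 · 170.9 / (2 · 6.744e+09) J ≈ 8.354e+04 J = 83.54 kJ.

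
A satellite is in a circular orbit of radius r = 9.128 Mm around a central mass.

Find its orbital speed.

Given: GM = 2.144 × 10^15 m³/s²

Convert to SI: r = 9.128 Mm = 9.128e+06 m.
For a circular orbit, gravity supplies the centripetal force, so v = √(GM / r).
v = √(2.144e+15 / 9.128e+06) m/s ≈ 1.533e+04 m/s = 15.33 km/s.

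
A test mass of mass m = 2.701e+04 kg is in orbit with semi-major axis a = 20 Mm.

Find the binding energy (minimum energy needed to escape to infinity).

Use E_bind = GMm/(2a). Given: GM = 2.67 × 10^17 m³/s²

Convert to SI: a = 20 Mm = 2e+07 m.
Total orbital energy is E = −GMm/(2a); binding energy is E_bind = −E = GMm/(2a).
E_bind = 2.67e+17 · 2.701e+04 / (2 · 2e+07) J ≈ 1.803e+14 J = 180.3 TJ.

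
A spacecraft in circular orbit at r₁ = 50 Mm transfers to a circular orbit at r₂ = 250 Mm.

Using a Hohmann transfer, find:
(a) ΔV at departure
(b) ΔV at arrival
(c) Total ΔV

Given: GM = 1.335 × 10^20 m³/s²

Convert to SI: r₁ = 50 Mm = 5e+07 m; r₂ = 250 Mm = 2.5e+08 m.
Transfer semi-major axis: a_t = (r₁ + r₂)/2 = (5e+07 + 2.5e+08)/2 = 1.5e+08 m.
Circular speeds: v₁ = √(GM/r₁) = 1.63401e+06 m/s, v₂ = √(GM/r₂) = 730753 m/s.
Transfer speeds (vis-viva v² = GM(2/r − 1/a_t)): v₁ᵗ = 2.1095e+06 m/s, v₂ᵗ = 421900 m/s.
(a) ΔV₁ = |v₁ᵗ − v₁| ≈ 4.755e+05 m/s = 475.5 km/s.
(b) ΔV₂ = |v₂ − v₂ᵗ| ≈ 3.089e+05 m/s = 308.9 km/s.
(c) ΔV_total = ΔV₁ + ΔV₂ ≈ 7.843e+05 m/s = 784.3 km/s.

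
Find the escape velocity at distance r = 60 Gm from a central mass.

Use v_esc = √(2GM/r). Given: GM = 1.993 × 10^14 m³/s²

Convert to SI: r = 60 Gm = 6e+10 m.
Escape velocity comes from setting total energy to zero: ½v² − GM/r = 0 ⇒ v_esc = √(2GM / r).
v_esc = √(2 · 1.993e+14 / 6e+10) m/s ≈ 81.51 m/s = 81.51 m/s.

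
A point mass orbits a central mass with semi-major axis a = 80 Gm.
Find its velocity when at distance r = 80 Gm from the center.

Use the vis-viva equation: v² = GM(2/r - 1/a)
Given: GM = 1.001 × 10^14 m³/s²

Convert to SI: a = 80 Gm = 8e+10 m; r = 80 Gm = 8e+10 m.
Vis-viva: v = √(GM · (2/r − 1/a)).
2/r − 1/a = 2/8e+10 − 1/8e+10 = 1.25e-11 m⁻¹.
v = √(1.001e+14 · 1.25e-11) m/s ≈ 35.37 m/s = 35.37 m/s.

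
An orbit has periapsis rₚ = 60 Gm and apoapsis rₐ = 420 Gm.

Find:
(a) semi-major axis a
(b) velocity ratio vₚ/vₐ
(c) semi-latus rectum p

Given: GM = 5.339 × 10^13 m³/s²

Convert to SI: rₚ = 60 Gm = 6e+10 m; rₐ = 420 Gm = 4.2e+11 m.
(a) a = (rₚ + rₐ)/2 = (6e+10 + 4.2e+11)/2 ≈ 2.4e+11 m
(b) Conservation of angular momentum (rₚvₚ = rₐvₐ) gives vₚ/vₐ = rₐ/rₚ = 4.2e+11/6e+10 ≈ 7
(c) From a = (rₚ + rₐ)/2 = 2.4e+11 m and e = (rₐ − rₚ)/(rₐ + rₚ) = 0.75, p = a(1 − e²) = 2.4e+11 · (1 − (0.75)²) ≈ 1.05e+11 m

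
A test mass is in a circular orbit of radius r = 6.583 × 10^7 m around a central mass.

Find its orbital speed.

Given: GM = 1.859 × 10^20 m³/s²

For a circular orbit, gravity supplies the centripetal force, so v = √(GM / r).
v = √(1.859e+20 / 6.583e+07) m/s ≈ 1.68e+06 m/s = 1680 km/s.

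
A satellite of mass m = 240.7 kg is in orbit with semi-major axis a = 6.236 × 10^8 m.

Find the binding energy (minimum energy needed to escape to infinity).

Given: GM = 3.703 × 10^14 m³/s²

Total orbital energy is E = −GMm/(2a); binding energy is E_bind = −E = GMm/(2a).
E_bind = 3.703e+14 · 240.7 / (2 · 6.236e+08) J ≈ 7.147e+07 J = 71.47 MJ.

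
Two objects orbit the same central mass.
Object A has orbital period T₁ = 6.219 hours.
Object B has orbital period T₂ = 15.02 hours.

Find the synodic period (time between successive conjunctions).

Convert to SI: T₁ = 6.219 hours = 22388.4 s; T₂ = 15.02 hours = 54072 s.
T_syn = |T₁ · T₂ / (T₁ − T₂)|.
T_syn = |22388.4 · 54072 / (22388.4 − 54072)| s ≈ 3.821e+04 s = 10.61 hours.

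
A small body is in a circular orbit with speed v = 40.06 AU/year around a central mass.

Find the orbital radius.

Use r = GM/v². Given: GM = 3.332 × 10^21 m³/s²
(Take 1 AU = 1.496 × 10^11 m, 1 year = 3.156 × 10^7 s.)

Convert to SI: v = 40.06 AU/year = 189892 m/s.
For a circular orbit, v² = GM / r, so r = GM / v².
r = 3.332e+21 / (189892)² m ≈ 9.24e+10 m = 0.6177 AU.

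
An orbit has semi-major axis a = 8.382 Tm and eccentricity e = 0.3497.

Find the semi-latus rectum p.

Convert to SI: a = 8.382 Tm = 8.382e+12 m.
p = a (1 − e²).
p = 8.382e+12 · (1 − (0.3497)²) = 8.382e+12 · 0.87771 ≈ 7.357e+12 m = 7.357 Tm.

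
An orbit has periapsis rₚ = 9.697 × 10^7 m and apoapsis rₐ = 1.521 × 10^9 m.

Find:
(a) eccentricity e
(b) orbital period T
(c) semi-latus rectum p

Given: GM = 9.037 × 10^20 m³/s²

(a) e = (rₐ − rₚ)/(rₐ + rₚ) = (1.521e+09 − 9.697e+07)/(1.521e+09 + 9.697e+07) ≈ 0.8801
(b) With a = (rₚ + rₐ)/2 = 8.08985e+08 m, T = 2π √(a³/GM) = 2π √((8.08985e+08)³/9.037e+20) s ≈ 4809 s
(c) From a = (rₚ + rₐ)/2 = 8.08985e+08 m and e = (rₐ − rₚ)/(rₐ + rₚ) = 0.880134, p = a(1 − e²) = 8.08985e+08 · (1 − (0.880134)²) ≈ 1.823e+08 m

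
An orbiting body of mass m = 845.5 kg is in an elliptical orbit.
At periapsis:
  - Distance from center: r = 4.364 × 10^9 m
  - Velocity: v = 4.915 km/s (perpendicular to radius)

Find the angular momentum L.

Convert to SI: v = 4.915 km/s = 4915 m/s.
Since v is perpendicular to r, L = m · v · r.
L = 845.5 · 4915 · 4.364e+09 kg·m²/s ≈ 1.814e+16 kg·m²/s.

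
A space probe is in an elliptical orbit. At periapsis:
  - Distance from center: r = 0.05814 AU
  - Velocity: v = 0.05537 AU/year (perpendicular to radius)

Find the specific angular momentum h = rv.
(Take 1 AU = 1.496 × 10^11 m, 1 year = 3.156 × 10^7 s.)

Convert to SI: r = 0.05814 AU = 8.69774e+09 m; v = 0.05537 AU/year = 262.464 m/s.
With v perpendicular to r, h = r · v.
h = 8.69774e+09 · 262.464 m²/s ≈ 2.283e+12 m²/s.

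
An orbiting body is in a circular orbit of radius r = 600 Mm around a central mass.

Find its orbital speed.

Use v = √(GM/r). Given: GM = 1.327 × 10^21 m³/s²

Convert to SI: r = 600 Mm = 6e+08 m.
For a circular orbit, gravity supplies the centripetal force, so v = √(GM / r).
v = √(1.327e+21 / 6e+08) m/s ≈ 1.487e+06 m/s = 1487 km/s.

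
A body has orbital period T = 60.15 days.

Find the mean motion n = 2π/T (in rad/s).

Convert to SI: T = 60.15 days = 5.19696e+06 s.
n = 2π / T.
n = 2π / 5.19696e+06 s ≈ 1.209e-06 rad/s.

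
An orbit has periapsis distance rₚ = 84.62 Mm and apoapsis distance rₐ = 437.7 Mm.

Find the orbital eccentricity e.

Convert to SI: rₚ = 84.62 Mm = 8.462e+07 m; rₐ = 437.7 Mm = 4.377e+08 m.
e = (rₐ − rₚ) / (rₐ + rₚ).
e = (4.377e+08 − 8.462e+07) / (4.377e+08 + 8.462e+07) = 3.5308e+08 / 5.2232e+08 ≈ 0.676.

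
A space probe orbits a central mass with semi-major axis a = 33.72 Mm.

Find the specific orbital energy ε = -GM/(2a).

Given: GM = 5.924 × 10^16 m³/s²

Convert to SI: a = 33.72 Mm = 3.372e+07 m.
ε = −GM / (2a).
ε = −5.924e+16 / (2 · 3.372e+07) J/kg ≈ -8.784e+08 J/kg = -878.4 MJ/kg.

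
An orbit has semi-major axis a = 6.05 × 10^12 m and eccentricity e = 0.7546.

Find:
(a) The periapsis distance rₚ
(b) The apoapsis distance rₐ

(a) rₚ = a(1 − e) = 6.05e+12 · (1 − 0.7546) = 6.05e+12 · 0.2454 ≈ 1.485e+12 m = 1.485 × 10^12 m.
(b) rₐ = a(1 + e) = 6.05e+12 · (1 + 0.7546) = 6.05e+12 · 1.7546 ≈ 1.062e+13 m = 1.062 × 10^13 m.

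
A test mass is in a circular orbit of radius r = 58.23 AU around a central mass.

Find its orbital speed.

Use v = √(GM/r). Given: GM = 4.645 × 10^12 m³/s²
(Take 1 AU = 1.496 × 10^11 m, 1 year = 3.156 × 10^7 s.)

Convert to SI: r = 58.23 AU = 8.71121e+12 m.
For a circular orbit, gravity supplies the centripetal force, so v = √(GM / r).
v = √(4.645e+12 / 8.71121e+12) m/s ≈ 0.7302 m/s = 0.000154 AU/year.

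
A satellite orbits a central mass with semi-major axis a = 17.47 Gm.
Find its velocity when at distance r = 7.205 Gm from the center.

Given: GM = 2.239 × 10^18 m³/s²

Convert to SI: a = 17.47 Gm = 1.747e+10 m; r = 7.205 Gm = 7.205e+09 m.
Vis-viva: v = √(GM · (2/r − 1/a)).
2/r − 1/a = 2/7.205e+09 − 1/1.747e+10 = 2.20344e-10 m⁻¹.
v = √(2.239e+18 · 2.20344e-10) m/s ≈ 2.221e+04 m/s = 22.21 km/s.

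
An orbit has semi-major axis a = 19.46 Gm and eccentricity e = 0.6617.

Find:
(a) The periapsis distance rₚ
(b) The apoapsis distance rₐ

Convert to SI: a = 19.46 Gm = 1.946e+10 m.
(a) rₚ = a(1 − e) = 1.946e+10 · (1 − 0.6617) = 1.946e+10 · 0.3383 ≈ 6.583e+09 m = 6.583 Gm.
(b) rₐ = a(1 + e) = 1.946e+10 · (1 + 0.6617) = 1.946e+10 · 1.6617 ≈ 3.234e+10 m = 32.34 Gm.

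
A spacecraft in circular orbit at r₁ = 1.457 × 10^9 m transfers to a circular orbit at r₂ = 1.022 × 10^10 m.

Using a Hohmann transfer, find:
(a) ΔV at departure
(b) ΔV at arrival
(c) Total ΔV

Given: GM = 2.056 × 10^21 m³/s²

Transfer semi-major axis: a_t = (r₁ + r₂)/2 = (1.457e+09 + 1.022e+10)/2 = 5.8385e+09 m.
Circular speeds: v₁ = √(GM/r₁) = 1.18791e+06 m/s, v₂ = √(GM/r₂) = 448524 m/s.
Transfer speeds (vis-viva v² = GM(2/r − 1/a_t)): v₁ᵗ = 1.57165e+06 m/s, v₂ᵗ = 224060 m/s.
(a) ΔV₁ = |v₁ᵗ − v₁| ≈ 3.837e+05 m/s = 383.7 km/s.
(b) ΔV₂ = |v₂ − v₂ᵗ| ≈ 2.245e+05 m/s = 224.5 km/s.
(c) ΔV_total = ΔV₁ + ΔV₂ ≈ 6.082e+05 m/s = 608.2 km/s.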